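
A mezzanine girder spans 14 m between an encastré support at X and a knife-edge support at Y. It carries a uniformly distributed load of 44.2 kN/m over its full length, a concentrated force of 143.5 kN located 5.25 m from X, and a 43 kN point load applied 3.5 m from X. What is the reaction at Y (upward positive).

Remove the prop at Y; the released (primary) structure is a cantilever built in at X.
Downward deflection at the released point Y due to the loads:
  UDL 44.2: wL⁴/(8EI) = 212248/EI
  point load 143.5 at a = 5.25: Pa²(3L − a)/(6EI) = 24226/EI
  point load 43 at a = 3.5: Pa²(3L − a)/(6EI) = 3380/EI
  δ_0 = 239854/EI
Tip deflection under a unit load at Y: L³/(3EI) = 914.7/EI.
Compatibility at Y: δ_0 − R_Y·δ_{YY} = 0, so R_Y = 239854/914.7 = 262.2 kN.

R_Y = 262.2 kN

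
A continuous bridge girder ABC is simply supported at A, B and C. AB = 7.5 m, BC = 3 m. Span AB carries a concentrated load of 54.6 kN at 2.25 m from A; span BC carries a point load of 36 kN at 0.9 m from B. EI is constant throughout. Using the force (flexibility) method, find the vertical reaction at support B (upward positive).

Insert a hinge at B; M_B is the redundant, and each span becomes simply supported.
Discontinuity in slope at B on the released structure — sum the simple-span end rotations:
  span AB: point load 54.6 at a = 2.25: Pab(L + a)/(6LEI) = 139.7/EI
  span BC: point load 36 at a = 0.9: Pab(L + b)/(6LEI) = 19.28/EI
  relative rotation θ_0 = (139.7 + 19.28)/EI = 159/EI
A unit hogging moment at B produces rotation L₁/(3EI) + L₂/(3EI) = 3.5/EI.
Slope continuity at B: θ_0 = M_B·3.5/EI, so M_B = 159/3.5 = 45.43 kN·m (hogging).
Span AB, ΣM about A with M_B applied at B: R_B^{AB}·7.5 = 122.8 + 45.43, so R_B^{AB} = 22.44 kN and R_A = 54.6 − 22.44 = 32.16 kN.
Span BC, ΣM about C: R_B^{BC}·3 = 75.6 + 45.43, so R_B^{BC} = 40.34 kN and R_C = 36 − 40.34 = -4.345 kN.
R_B = 22.44 + 40.34 = 62.78 kN.

R_B = 62.78 kN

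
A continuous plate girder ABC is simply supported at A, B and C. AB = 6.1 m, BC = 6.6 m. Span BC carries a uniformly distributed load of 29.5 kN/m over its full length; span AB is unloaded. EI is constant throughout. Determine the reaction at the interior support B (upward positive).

Release continuity at B by inserting a hinge; the redundant is the internal moment M_B. The primary structure is two simply-supported spans AB and BC.
Discontinuity in slope at B on the released structure — sum the simple-span end rotations:
  span BC: UDL 29.5: wL³/(24EI) = 353.4/EI
  relative rotation θ_0 = (0 + 353.4)/EI = 353.4/EI
A unit hogging moment at B produces rotation L₁/(3EI) + L₂/(3EI) = 4.233/EI.
Compatibility: M_B·(L₁+L₂)/(3EI) = θ_0, giving M_B = 83.48 kN·m (hogging).
Span AB, ΣM about A with M_B applied at B: R_B^{AB}·6.1 = 0 + 83.48, so R_B^{AB} = 13.68 kN and R_A = 0 − 13.68 = -13.68 kN.
Span BC, ΣM about C: R_B^{BC}·6.6 = 642.5 + 83.48, so R_B^{BC} = 110 kN and R_C = 194.7 − 110 = 84.7 kN.
R_B = 13.68 + 110 = 123.7 kN.

R_B = 123.7 kN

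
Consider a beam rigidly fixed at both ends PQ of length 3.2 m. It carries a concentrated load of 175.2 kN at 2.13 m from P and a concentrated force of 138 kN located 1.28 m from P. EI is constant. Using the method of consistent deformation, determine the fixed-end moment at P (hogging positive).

Release both end moments; the primary structure is a simply-supported span PQ with redundants M_P and M_Q.
On the primary (simply-supported) span, the end slopes from the loading are:
  at P: point load 175.2 at a = 2.13: Pab(L + b)/(6LEI) = 88.8/EI
  at Q: point load 175.2 at a = 2.13: Pab(L + a)/(6LEI) = 110.8/EI
  at P: point load 138 at a = 1.28: Pab(L + b)/(6LEI) = 90.44/EI
  at Q: point load 138 at a = 1.28: Pab(L + a)/(6LEI) = 79.13/EI
  θ_P0 = 179.2/EI,  θ_Q0 = 190/EI
Flexibility coefficients: a unit moment at one end gives L/(3EI) there and L/(6EI) at the far end, so f₁₁ = f₂₂ = 1.067/EI and f₁₂ = f₂₁ = 0.5333/EI.
Compatibility — zero rotation at each built-in end:
  1.067 M_P + 0.5333 M_Q = 179.2
  0.5333 M_P + 1.067 M_Q = 190
Solving the pair gives M_P = 105.3 kN·m and M_Q = 125.5 kN·m (hogging).

M_P = 105.3 kN·m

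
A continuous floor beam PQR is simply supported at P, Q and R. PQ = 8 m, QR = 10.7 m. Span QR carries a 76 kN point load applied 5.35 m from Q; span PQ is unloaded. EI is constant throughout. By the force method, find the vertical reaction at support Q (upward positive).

R_Q = 57.06 kN

Release continuity at Q by inserting a hinge; the redundant is the internal moment M_Q. The primary structure is two simply-supported spans PQ and QR.
Rotations at Q on the released spans (each span's end-slope, ×1/EI):
  span QR: point load 76 at a = 5.35: Pab(L + b)/(6LEI) = 543.8/EI
  relative rotation θ_0 = (0 + 543.8)/EI = 543.8/EI
A unit hogging moment at Q produces rotation L₁/(3EI) + L₂/(3EI) = 6.233/EI.
Slope continuity at Q: θ_0 = M_Q·6.233/EI, so M_Q = 543.8/6.233 = 87.25 kN·m (hogging).
Span PQ, ΣM about P with M_Q applied at Q: R_Q^{PQ}·8 = 0 + 87.25, so R_Q^{PQ} = 10.91 kN and R_P = 0 − 10.91 = -10.91 kN.
Span QR, ΣM about R: R_Q^{QR}·10.7 = 406.6 + 87.25, so R_Q^{QR} = 46.15 kN and R_R = 76 − 46.15 = 29.85 kN.
R_Q = 10.91 + 46.15 = 57.06 kN.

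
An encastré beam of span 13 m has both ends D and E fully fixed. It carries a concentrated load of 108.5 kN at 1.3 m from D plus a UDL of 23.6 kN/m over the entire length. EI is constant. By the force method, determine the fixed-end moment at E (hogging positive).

Release both end moments; the primary structure is a simply-supported span DE with redundants M_D and M_E.
End rotations of the released simple span under the applied load (×1/EI):
  at D: point load 108.5 at a = 1.3: Pab(L + b)/(6LEI) = 522.6/EI
  at E: point load 108.5 at a = 1.3: Pab(L + a)/(6LEI) = 302.6/EI
  at D: UDL 23.6: wL³/(24EI) = 2160/EI
  at E: UDL 23.6: wL³/(24EI) = 2160/EI
  θ_D0 = 2683/EI,  θ_E0 = 2463/EI
Flexibility coefficients: a unit moment at one end gives L/(3EI) there and L/(6EI) at the far end, so f₁₁ = f₂₂ = 4.333/EI and f₁₂ = f₂₁ = 2.167/EI.
Compatibility — zero rotation at each built-in end:
  4.333 M_D + 2.167 M_E = 2683
  2.167 M_D + 4.333 M_E = 2463
Solving the pair gives M_D = 446.6 kN·m and M_E = 345.1 kN·m (hogging).

M_E = 345.1 kN·m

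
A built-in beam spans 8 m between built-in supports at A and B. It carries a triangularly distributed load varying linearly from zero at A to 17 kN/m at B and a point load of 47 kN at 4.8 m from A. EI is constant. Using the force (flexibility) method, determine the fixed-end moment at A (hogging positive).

M_A = 72.36 kN·m

Take the two fixed-end moments M_A, M_B as redundants; the released structure is the simple span AB.
Simple-span end rotations at A and B under the given loads:
  at A: triangular load, peak 17: 7w₀L³/(360EI) = 169.2/EI
  at B: triangular load, peak 17: w₀L³/(45EI) = 193.4/EI
  at A: point load 47 at a = 4.8: Pab(L + b)/(6LEI) = 168.4/EI
  at B: point load 47 at a = 4.8: Pab(L + a)/(6LEI) = 192.5/EI
  θ_A0 = 337.7/EI,  θ_B0 = 385.9/EI
Flexibility coefficients: a unit moment at one end gives L/(3EI) there and L/(6EI) at the far end, so f₁₁ = f₂₂ = 2.667/EI and f₁₂ = f₂₁ = 1.333/EI.
Compatibility — zero rotation at each built-in end:
  2.667 M_A + 1.333 M_B = 337.7
  1.333 M_A + 2.667 M_B = 385.9
Solving the pair gives M_A = 72.36 kN·m and M_B = 108.5 kN·m (hogging).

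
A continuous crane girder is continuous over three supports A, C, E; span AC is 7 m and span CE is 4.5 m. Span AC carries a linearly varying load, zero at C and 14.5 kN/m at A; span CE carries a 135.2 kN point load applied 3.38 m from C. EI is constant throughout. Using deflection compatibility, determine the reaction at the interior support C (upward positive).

R_C = 69.92 kN

Insert a hinge at C; M_C is the redundant, and each span becomes simply supported.
Discontinuity in slope at C on the released structure — sum the simple-span end rotations:
  span AC: triangular load, peak 14.5: 7w₀L³/(360EI) = 96.71/EI
  span CE: point load 135.2 at a = 3.38: Pab(L + b)/(6LEI) = 106.5/EI
  relative rotation θ_0 = (96.71 + 106.5)/EI = 203.2/EI
A unit hogging moment at C produces rotation L₁/(3EI) + L₂/(3EI) = 3.833/EI.
Compatibility: M_C·(L₁+L₂)/(3EI) = θ_0, giving M_C = 53.02 kN·m (hogging).
Span AC, ΣM about A with M_C applied at C: R_C^{AC}·7 = 118.4 + 53.02, so R_C^{AC} = 24.49 kN and R_A = 50.75 − 24.49 = 26.26 kN.
Span CE, ΣM about E: R_C^{CE}·4.5 = 151.4 + 53.02, so R_C^{CE} = 45.43 kN and R_E = 135.2 − 45.43 = 89.77 kN.
R_C = 24.49 + 45.43 = 69.92 kN.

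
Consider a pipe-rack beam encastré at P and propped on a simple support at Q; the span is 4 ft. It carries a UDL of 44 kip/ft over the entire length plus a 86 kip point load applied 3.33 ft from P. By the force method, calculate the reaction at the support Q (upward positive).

R_Q = 130.6 kip

Remove the prop at Q; the released (primary) structure is a cantilever built in at P.
Free-end deflection of the primary structure under the applied loading (downward +):
  UDL 44: wL⁴/(8EI) = 1408/EI
  point load 86 at a = 3.33: Pa²(3L − a)/(6EI) = 1378/EI
  δ_0 = 2786/EI
Tip deflection under a unit load at Q: L³/(3EI) = 21.33/EI.
The prop prevents deflection at Q: R_Q = δ_0/δ_{QQ} = 2786/21.33 = 130.6 kip.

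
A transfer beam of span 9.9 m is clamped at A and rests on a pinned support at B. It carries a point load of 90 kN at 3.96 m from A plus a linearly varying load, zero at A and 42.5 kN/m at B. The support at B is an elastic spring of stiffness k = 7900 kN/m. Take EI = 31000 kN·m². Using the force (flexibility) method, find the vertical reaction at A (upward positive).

Take the reaction at B as the redundant and release it; the primary structure is a cantilever fixed at A.
Downward deflection at the released point B due to the loads:
  point load 90 at a = 3.96: Pa²(3L − a)/(6EI) = 6055/EI
  triangular load, peak 42.5 at the free end: 11w₀L⁴/(120EI) = 37423/EI
  δ_0 = 43478/EI
Flexibility coefficient — unit upward force at B: δ_{BB} = L³/(3EI) = 323.4/EI.
With EI = 31000 kN·m²: δ_0 = 1.4025 m and δ_{BB} = 0.010433 m/kN.
Compatibility — the spring shortens by R_B/k under the reaction it provides: δ_0 − R_B·δ_{BB} = R_B/k. With 1/k = 0.000127 m/kN, R_B = δ_0 / (δ_{BB} + 1/k) = 1.4025 / (0.010433 + 0.000127) = 132.8 kN.
Vertical equilibrium: R_A = ΣP − R_B = 300.4 − 132.8 = 167.6 kN.

R_A = 167.6 kN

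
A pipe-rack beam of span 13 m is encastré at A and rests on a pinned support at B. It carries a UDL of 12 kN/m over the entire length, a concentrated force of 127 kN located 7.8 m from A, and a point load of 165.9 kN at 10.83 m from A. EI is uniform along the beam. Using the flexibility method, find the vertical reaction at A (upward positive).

Choose R_B as the redundant. The primary structure is the cantilever fixed at A.
Primary-structure tip deflection at B by superposition:
  UDL 12: wL⁴/(8EI) = 42842/EI
  point load 127 at a = 7.8: Pa²(3L − a)/(6EI) = 40179/EI
  point load 165.9 at a = 10.83: Pa²(3L − a)/(6EI) = 91356/EI
  δ_0 = 174377/EI
Flexibility coefficient — unit upward force at B: δ_{BB} = L³/(3EI) = 732.3/EI.
Compatibility at B: δ_0 − R_B·δ_{BB} = 0, so R_B = 174377/732.3 = 238.1 kN.
Vertical equilibrium: R_A = ΣP − R_B = 448.9 − 238.1 = 210.8 kN.

R_A = 210.8 kN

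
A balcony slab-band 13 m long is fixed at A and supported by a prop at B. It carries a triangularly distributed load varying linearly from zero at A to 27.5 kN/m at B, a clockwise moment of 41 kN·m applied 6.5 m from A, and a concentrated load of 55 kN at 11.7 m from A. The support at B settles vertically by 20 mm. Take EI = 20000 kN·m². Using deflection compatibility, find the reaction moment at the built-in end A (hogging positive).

M_A = 308.5 kN·m

Choose R_B as the redundant. The primary structure is the cantilever fixed at A.
Deflection at B on the released cantilever, summing each load's contribution:
  triangular load, peak 27.5 at the free end: 11w₀L⁴/(120EI) = 71998/EI
  clockwise couple 41 at a = 6.5: M₀a(2L − a)/(2EI) = 2598/EI
  point load 55 at a = 11.7: Pa²(3L − a)/(6EI) = 34257/EI
  δ_0 = 108853/EI
Tip deflection under a unit load at B: L³/(3EI) = 732.3/EI.
With EI = 20000 kN·m²: δ_0 = 5.4426 m and δ_{BB} = 0.036617 m/kN.
Compatibility — the beam at B must follow the support down by 0.02 m: δ_0 − R_B·δ_{BB} = 0.02, so R_B = (5.4426 − 0.02)/0.036617 = 148.1 kN.
Moment equilibrium about A: M_A = Σ(load moments about A) − R_B·L = 2234 − 148.1×13 = 308.5 kN·m.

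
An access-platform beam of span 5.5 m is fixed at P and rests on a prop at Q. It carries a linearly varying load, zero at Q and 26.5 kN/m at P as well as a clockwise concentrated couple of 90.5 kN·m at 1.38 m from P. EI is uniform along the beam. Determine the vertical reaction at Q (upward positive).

Choose R_Q as the redundant. The primary structure is the cantilever fixed at P.
Free-end deflection of the primary structure under the applied loading (downward +):
  triangular load, peak 26.5 at the fixed end: w₀L⁴/(30EI) = 808.3/EI
  clockwise couple 90.5 at a = 1.38: M₀a(2L − a)/(2EI) = 600.7/EI
  δ_0 = 1409/EI
Tip deflection under a unit load at Q: L³/(3EI) = 55.46/EI.
Compatibility at Q: δ_0 − R_Q·δ_{QQ} = 0, so R_Q = 1409/55.46 = 25.41 kN.

R_Q = 25.41 kN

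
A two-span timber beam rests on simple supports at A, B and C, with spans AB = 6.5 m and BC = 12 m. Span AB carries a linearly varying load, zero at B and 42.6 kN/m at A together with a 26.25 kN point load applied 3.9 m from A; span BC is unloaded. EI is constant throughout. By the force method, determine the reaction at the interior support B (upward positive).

R_B = 73.38 kN

Release continuity at B by inserting a hinge; the redundant is the internal moment M_B. The primary structure is two simply-supported spans AB and BC.
Discontinuity in slope at B on the released structure — sum the simple-span end rotations:
  span AB: triangular load, peak 42.6: 7w₀L³/(360EI) = 227.5/EI
  span AB: point load 26.25 at a = 3.9: Pab(L + a)/(6LEI) = 70.98/EI
  relative rotation θ_0 = (298.5 + 0)/EI = 298.5/EI
A unit hogging moment at B produces rotation L₁/(3EI) + L₂/(3EI) = 6.167/EI.
Slope continuity at B: θ_0 = M_B·6.167/EI, so M_B = 298.5/6.167 = 48.4 kN·m (hogging).
Span AB, ΣM about A with M_B applied at B: R_B^{AB}·6.5 = 402.4 + 48.4, so R_B^{AB} = 69.35 kN and R_A = 164.7 − 69.35 = 95.35 kN.
Span BC, ΣM about C: R_B^{BC}·12 = 0 + 48.4, so R_B^{BC} = 4.033 kN and R_C = 0 − 4.033 = -4.033 kN.
R_B = 69.35 + 4.033 = 73.38 kN.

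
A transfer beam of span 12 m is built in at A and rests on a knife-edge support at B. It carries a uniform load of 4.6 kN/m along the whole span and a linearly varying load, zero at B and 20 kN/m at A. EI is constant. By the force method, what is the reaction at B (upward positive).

R_B = 44.7 kN

Remove the prop at B; the released (primary) structure is a cantilever built in at A.
Deflection at B on the released cantilever, summing each load's contribution:
  UDL 4.6: wL⁴/(8EI) = 11923/EI
  triangular load, peak 20 at the fixed end: w₀L⁴/(30EI) = 13824/EI
  δ_0 = 25747/EI
Flexibility coefficient — unit upward force at B: δ_{BB} = L³/(3EI) = 576/EI.
Compatibility at B: δ_0 − R_B·δ_{BB} = 0, so R_B = 25747/576 = 44.7 kN.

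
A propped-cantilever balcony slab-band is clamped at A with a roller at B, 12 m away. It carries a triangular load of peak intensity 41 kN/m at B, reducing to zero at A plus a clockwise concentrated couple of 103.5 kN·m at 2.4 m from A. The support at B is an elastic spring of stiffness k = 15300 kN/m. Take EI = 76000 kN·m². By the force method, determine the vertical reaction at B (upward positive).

R_B = 138.8 kN

Take the reaction at B as the redundant and release it; the primary structure is a cantilever fixed at A.
Free-end deflection of the primary structure under the applied loading (downward +):
  triangular load, peak 41 at the free end: 11w₀L⁴/(120EI) = 77933/EI
  clockwise couple 103.5 at a = 2.4: M₀a(2L − a)/(2EI) = 2683/EI
  δ_0 = 80616/EI
Tip deflection under a unit load at B: L³/(3EI) = 576/EI.
With EI = 76000 kN·m²: δ_0 = 1.0607 m and δ_{BB} = 0.007579 m/kN.
Compatibility — the spring shortens by R_B/k under the reaction it provides: δ_0 − R_B·δ_{BB} = R_B/k. With 1/k = 0.000065 m/kN, R_B = δ_0 / (δ_{BB} + 1/k) = 1.0607 / (0.007579 + 0.000065) = 138.8 kN.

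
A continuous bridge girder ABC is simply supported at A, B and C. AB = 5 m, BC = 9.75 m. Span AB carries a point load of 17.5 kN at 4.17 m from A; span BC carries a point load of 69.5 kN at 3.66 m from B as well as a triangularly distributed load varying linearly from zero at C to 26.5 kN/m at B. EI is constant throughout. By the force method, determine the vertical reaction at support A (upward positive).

Insert a hinge at B; M_B is the redundant, and each span becomes simply supported.
Rotations at B on the released spans (each span's end-slope, ×1/EI):
  span AB: point load 17.5 at a = 4.17: Pab(L + a)/(6LEI) = 18.51/EI
  span BC: point load 69.5 at a = 3.66: Pab(L + b)/(6LEI) = 419.5/EI
  span BC: triangular load, peak 26.5: w₀L³/(45EI) = 545.8/EI
  relative rotation θ_0 = (18.51 + 965.3)/EI = 983.8/EI
A unit hogging moment at B produces rotation L₁/(3EI) + L₂/(3EI) = 4.917/EI.
Slope continuity at B: θ_0 = M_B·4.917/EI, so M_B = 983.8/4.917 = 200.1 kN·m (hogging).
Span AB, ΣM about A with M_B applied at B: R_B^{AB}·5 = 72.97 + 200.1, so R_B^{AB} = 54.61 kN and R_A = 17.5 − 54.61 = -37.11 kN.

R_A = -37.11 kN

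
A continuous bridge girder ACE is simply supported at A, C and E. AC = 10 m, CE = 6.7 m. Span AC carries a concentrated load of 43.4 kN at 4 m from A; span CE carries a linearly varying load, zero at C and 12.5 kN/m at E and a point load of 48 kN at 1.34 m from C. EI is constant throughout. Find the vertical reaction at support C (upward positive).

Release continuity at C by inserting a hinge; the redundant is the internal moment M_C. The primary structure is two simply-supported spans AC and CE.
Discontinuity in slope at C on the released structure — sum the simple-span end rotations:
  span AC: point load 43.4 at a = 4: Pab(L + a)/(6LEI) = 243/EI
  span CE: triangular load, peak 12.5: 7w₀L³/(360EI) = 73.1/EI
  span CE: point load 48 at a = 1.34: Pab(L + b)/(6LEI) = 103.4/EI
  relative rotation θ_0 = (243 + 176.5)/EI = 419.6/EI
A unit hogging moment at C produces rotation L₁/(3EI) + L₂/(3EI) = 5.567/EI.
Slope continuity at C: θ_0 = M_C·5.567/EI, so M_C = 419.6/5.567 = 75.37 kN·m (hogging).
Span AC, ΣM about A with M_C applied at C: R_C^{AC}·10 = 173.6 + 75.37, so R_C^{AC} = 24.9 kN and R_A = 43.4 − 24.9 = 18.5 kN.
Span CE, ΣM about E: R_C^{CE}·6.7 = 350.8 + 75.37, so R_C^{CE} = 63.61 kN and R_E = 89.88 − 63.61 = 26.27 kN.
R_C = 24.9 + 63.61 = 88.5 kN.

R_C = 88.5 kN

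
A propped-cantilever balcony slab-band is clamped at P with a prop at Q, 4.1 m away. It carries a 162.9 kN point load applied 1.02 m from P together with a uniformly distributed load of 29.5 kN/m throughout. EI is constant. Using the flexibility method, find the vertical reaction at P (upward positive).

R_P = 224.6 kN

Remove the prop at Q; the released (primary) structure is a cantilever built in at P.
Deflection at Q on the released cantilever, summing each load's contribution:
  point load 162.9 at a = 1.02: Pa²(3L − a)/(6EI) = 318.6/EI
  UDL 29.5: wL⁴/(8EI) = 1042/EI
  δ_0 = 1361/EI
Tip deflection under a unit load at Q: L³/(3EI) = 22.97/EI.
The prop prevents deflection at Q: R_Q = δ_0/δ_{QQ} = 1361/22.97 = 59.23 kN.
Vertical equilibrium: R_P = ΣP − R_Q = 283.9 − 59.23 = 224.6 kN.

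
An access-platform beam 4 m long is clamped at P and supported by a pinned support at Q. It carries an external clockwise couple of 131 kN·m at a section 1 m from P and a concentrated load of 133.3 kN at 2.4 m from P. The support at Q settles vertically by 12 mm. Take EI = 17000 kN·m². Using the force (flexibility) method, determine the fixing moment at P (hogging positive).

M_P = 172.9 kN·m

Release the roller at Q. Primary structure: cantilever fixed at P.
Deflection at Q on the released cantilever, summing each load's contribution:
  clockwise couple 131 at a = 1: M₀a(2L − a)/(2EI) = 458.5/EI
  point load 133.3 at a = 2.4: Pa²(3L − a)/(6EI) = 1228/EI
  δ_0 = 1687/EI
Tip deflection under a unit load at Q: L³/(3EI) = 21.33/EI.
With EI = 17000 kN·m²: δ_0 = 0.099235 m and δ_{QQ} = 0.001255 m/kN.
Compatibility — the beam at Q must follow the support down by 0.012 m: δ_0 − R_Q·δ_{QQ} = 0.012, so R_Q = (0.099235 − 0.012)/0.001255 = 69.52 kN.
Moment equilibrium about P: M_P = Σ(load moments about P) − R_Q·L = 450.9 − 69.52×4 = 172.9 kN·m.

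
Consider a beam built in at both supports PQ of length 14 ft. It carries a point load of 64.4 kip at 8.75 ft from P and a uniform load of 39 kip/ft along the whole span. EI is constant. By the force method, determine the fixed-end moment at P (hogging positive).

Release both end moments; the primary structure is a simply-supported span PQ with redundants M_P and M_Q.
Simple-span end rotations at P and Q under the given loads:
  at P: point load 64.4 at a = 8.75: Pab(L + b)/(6LEI) = 678/EI
  at Q: point load 64.4 at a = 8.75: Pab(L + a)/(6LEI) = 801.2/EI
  at P: UDL 39: wL³/(24EI) = 4459/EI
  at Q: UDL 39: wL³/(24EI) = 4459/EI
  θ_P0 = 5137/EI,  θ_Q0 = 5260/EI
Flexibility coefficients: a unit moment at one end gives L/(3EI) there and L/(6EI) at the far end, so f₁₁ = f₂₂ = 4.667/EI and f₁₂ = f₂₁ = 2.333/EI.
Compatibility — zero rotation at each built-in end:
  4.667 M_P + 2.333 M_Q = 5137
  2.333 M_P + 4.667 M_Q = 5260
Solving the pair gives M_P = 716.2 kip·ft and M_Q = 769.1 kip·ft (hogging).

M_P = 716.2 kip·ft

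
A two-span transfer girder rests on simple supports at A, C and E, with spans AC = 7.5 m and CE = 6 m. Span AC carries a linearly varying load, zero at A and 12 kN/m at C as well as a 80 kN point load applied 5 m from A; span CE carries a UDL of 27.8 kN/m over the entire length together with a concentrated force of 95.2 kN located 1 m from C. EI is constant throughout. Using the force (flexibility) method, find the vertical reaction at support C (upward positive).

Release continuity at C by inserting a hinge; the redundant is the internal moment M_C. The primary structure is two simply-supported spans AC and CE.
End slopes at the hinge C, treating each span as simply supported:
  span AC: triangular load, peak 12: w₀L³/(45EI) = 112.5/EI
  span AC: point load 80 at a = 5: Pab(L + a)/(6LEI) = 277.8/EI
  span CE: UDL 27.8: wL³/(24EI) = 250.2/EI
  span CE: point load 95.2 at a = 1: Pab(L + b)/(6LEI) = 145.4/EI
  relative rotation θ_0 = (390.3 + 395.6)/EI = 785.9/EI
A unit hogging moment at C produces rotation L₁/(3EI) + L₂/(3EI) = 4.5/EI.
Compatibility: M_C·(L₁+L₂)/(3EI) = θ_0, giving M_C = 174.6 kN·m (hogging).
Span AC, ΣM about A with M_C applied at C: R_C^{AC}·7.5 = 625 + 174.6, so R_C^{AC} = 106.6 kN and R_A = 125 − 106.6 = 18.38 kN.
Span CE, ΣM about E: R_C^{CE}·6 = 976.4 + 174.6, so R_C^{CE} = 191.8 kN and R_E = 262 − 191.8 = 70.16 kN.
R_C = 106.6 + 191.8 = 298.5 kN.

R_C = 298.5 kN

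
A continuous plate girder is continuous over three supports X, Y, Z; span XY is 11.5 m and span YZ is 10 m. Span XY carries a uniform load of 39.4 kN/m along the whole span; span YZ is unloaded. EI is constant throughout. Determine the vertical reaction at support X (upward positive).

R_X = 196.3 kN

Insert a hinge at Y; M_Y is the redundant, and each span becomes simply supported.
Rotations at Y on the released spans (each span's end-slope, ×1/EI):
  span XY: UDL 39.4: wL³/(24EI) = 2497/EI
  relative rotation θ_0 = (2497 + 0)/EI = 2497/EI
A unit hogging moment at Y produces rotation L₁/(3EI) + L₂/(3EI) = 7.167/EI.
Slope continuity at Y: θ_0 = M_Y·7.167/EI, so M_Y = 2497/7.167 = 348.4 kN·m (hogging).
Span XY, ΣM about X with M_Y applied at Y: R_Y^{XY}·11.5 = 2605 + 348.4, so R_Y^{XY} = 256.8 kN and R_X = 453.1 − 256.8 = 196.3 kN.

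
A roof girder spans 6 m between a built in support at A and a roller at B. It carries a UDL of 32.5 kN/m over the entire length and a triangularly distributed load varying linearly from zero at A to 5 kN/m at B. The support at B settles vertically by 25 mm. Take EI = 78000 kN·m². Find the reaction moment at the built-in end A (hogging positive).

Choose R_B as the redundant. The primary structure is the cantilever fixed at A.
Primary-structure tip deflection at B by superposition:
  UDL 32.5: wL⁴/(8EI) = 5265/EI
  triangular load, peak 5 at the free end: 11w₀L⁴/(120EI) = 594/EI
  δ_0 = 5859/EI
Flexibility coefficient — unit upward force at B: δ_{BB} = L³/(3EI) = 72/EI.
With EI = 78000 kN·m²: δ_0 = 0.075115 m and δ_{BB} = 0.000923 m/kN.
Compatibility — the beam at B must follow the support down by 0.025 m: δ_0 − R_B·δ_{BB} = 0.025, so R_B = (0.075115 − 0.025)/0.000923 = 54.29 kN.
Moment equilibrium about A: M_A = Σ(load moments about A) − R_B·L = 645 − 54.29×6 = 319.2 kN·m.

M_A = 319.2 kN·m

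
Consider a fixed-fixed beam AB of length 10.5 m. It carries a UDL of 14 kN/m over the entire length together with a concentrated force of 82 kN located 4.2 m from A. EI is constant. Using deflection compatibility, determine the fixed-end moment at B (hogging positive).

M_B = 211.3 kN·m

Take the two fixed-end moments M_A, M_B as redundants; the released structure is the simple span AB.
On the primary (simply-supported) span, the end slopes from the loading are:
  at A: UDL 14: wL³/(24EI) = 675.3/EI
  at B: UDL 14: wL³/(24EI) = 675.3/EI
  at A: point load 82 at a = 4.2: Pab(L + b)/(6LEI) = 578.6/EI
  at B: point load 82 at a = 4.2: Pab(L + a)/(6LEI) = 506.3/EI
  θ_A0 = 1254/EI,  θ_B0 = 1182/EI
Flexibility coefficients: a unit moment at one end gives L/(3EI) there and L/(6EI) at the far end, so f₁₁ = f₂₂ = 3.5/EI and f₁₂ = f₂₁ = 1.75/EI.
Compatibility — zero rotation at each built-in end:
  3.5 M_A + 1.75 M_B = 1254
  1.75 M_A + 3.5 M_B = 1182
Solving the pair gives M_A = 252.6 kN·m and M_B = 211.3 kN·m (hogging).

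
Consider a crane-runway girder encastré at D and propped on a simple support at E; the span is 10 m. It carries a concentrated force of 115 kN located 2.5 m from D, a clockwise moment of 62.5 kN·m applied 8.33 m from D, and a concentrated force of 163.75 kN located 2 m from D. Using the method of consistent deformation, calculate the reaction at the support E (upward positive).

R_E = 28.17 kN

Take the reaction at E as the redundant and release it; the primary structure is a cantilever fixed at D.
Primary-structure tip deflection at E by superposition:
  point load 115 at a = 2.5: Pa²(3L − a)/(6EI) = 3294/EI
  clockwise couple 62.5 at a = 8.33: M₀a(2L − a)/(2EI) = 3038/EI
  point load 163.75 at a = 2: Pa²(3L − a)/(6EI) = 3057/EI
  δ_0 = 9389/EI
Flexibility coefficient — unit upward force at E: δ_{EE} = L³/(3EI) = 333.3/EI.
The prop prevents deflection at E: R_E = δ_0/δ_{EE} = 9389/333.3 = 28.17 kN.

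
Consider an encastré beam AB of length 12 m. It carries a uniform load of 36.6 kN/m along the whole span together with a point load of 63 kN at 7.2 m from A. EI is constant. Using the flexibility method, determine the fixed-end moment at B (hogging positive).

Release both end moments; the primary structure is a simply-supported span AB with redundants M_A and M_B.
End rotations of the released simple span under the applied load (×1/EI):
  at A: UDL 36.6: wL³/(24EI) = 2635/EI
  at B: UDL 36.6: wL³/(24EI) = 2635/EI
  at A: point load 63 at a = 7.2: Pab(L + b)/(6LEI) = 508/EI
  at B: point load 63 at a = 7.2: Pab(L + a)/(6LEI) = 580.6/EI
  θ_A0 = 3143/EI,  θ_B0 = 3216/EI
Flexibility coefficients: a unit moment at one end gives L/(3EI) there and L/(6EI) at the far end, so f₁₁ = f₂₂ = 4/EI and f₁₂ = f₂₁ = 2/EI.
Compatibility — zero rotation at each built-in end:
  4 M_A + 2 M_B = 3143
  2 M_A + 4 M_B = 3216
Solving the pair gives M_A = 511.8 kN·m and M_B = 548.1 kN·m (hogging).

M_B = 548.1 kN·m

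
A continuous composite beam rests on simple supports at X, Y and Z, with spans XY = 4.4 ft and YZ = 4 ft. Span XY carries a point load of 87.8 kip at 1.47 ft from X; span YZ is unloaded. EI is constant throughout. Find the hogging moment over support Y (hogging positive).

M_Y = 30.03 kip·ft

Insert a hinge at Y; M_Y is the redundant, and each span becomes simply supported.
Discontinuity in slope at Y on the released structure — sum the simple-span end rotations:
  span XY: point load 87.8 at a = 1.47: Pab(L + a)/(6LEI) = 84.08/EI
  relative rotation θ_0 = (84.08 + 0)/EI = 84.08/EI
A unit hogging moment at Y produces rotation L₁/(3EI) + L₂/(3EI) = 2.8/EI.
Compatibility: M_Y·(L₁+L₂)/(3EI) = θ_0, giving M_Y = 30.03 kip·ft (hogging).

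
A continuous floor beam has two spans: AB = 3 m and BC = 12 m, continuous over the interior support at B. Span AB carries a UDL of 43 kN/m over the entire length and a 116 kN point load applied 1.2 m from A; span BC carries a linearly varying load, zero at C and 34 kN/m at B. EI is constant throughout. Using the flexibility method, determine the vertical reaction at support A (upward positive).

Insert a hinge at B; M_B is the redundant, and each span becomes simply supported.
Discontinuity in slope at B on the released structure — sum the simple-span end rotations:
  span AB: UDL 43: wL³/(24EI) = 48.38/EI
  span AB: point load 116 at a = 1.2: Pab(L + a)/(6LEI) = 58.46/EI
  span BC: triangular load, peak 34: w₀L³/(45EI) = 1306/EI
  relative rotation θ_0 = (106.8 + 1306)/EI = 1412/EI
A unit hogging moment at B produces rotation L₁/(3EI) + L₂/(3EI) = 5/EI.
Slope continuity at B: θ_0 = M_B·5/EI, so M_B = 1412/5 = 282.5 kN·m (hogging).
Span AB, ΣM about A with M_B applied at B: R_B^{AB}·3 = 332.7 + 282.5, so R_B^{AB} = 205.1 kN and R_A = 245 − 205.1 = 39.94 kN.

R_A = 39.94 kN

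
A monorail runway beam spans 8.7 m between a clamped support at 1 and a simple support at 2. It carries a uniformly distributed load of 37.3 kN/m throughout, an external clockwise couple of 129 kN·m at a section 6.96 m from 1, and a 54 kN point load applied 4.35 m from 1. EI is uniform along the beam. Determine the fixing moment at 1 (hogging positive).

M_1 = 384.2 kN·m

Choose R_2 as the redundant. The primary structure is the cantilever fixed at 1.
Downward deflection at the released point 2 due to the loads:
  UDL 37.3: wL⁴/(8EI) = 26711/EI
  clockwise couple 129 at a = 6.96: M₀a(2L − a)/(2EI) = 4687/EI
  point load 54 at a = 4.35: Pa²(3L − a)/(6EI) = 3704/EI
  δ_0 = 35102/EI
Flexibility coefficient — unit upward force at 2: δ_{22} = L³/(3EI) = 219.5/EI.
The prop prevents deflection at 2: R_2 = δ_0/δ_{22} = 35102/219.5 = 159.9 kN.
Moment equilibrium about 1: M_1 = Σ(load moments about 1) − R_2·L = 1776 − 159.9×8.7 = 384.2 kN·m.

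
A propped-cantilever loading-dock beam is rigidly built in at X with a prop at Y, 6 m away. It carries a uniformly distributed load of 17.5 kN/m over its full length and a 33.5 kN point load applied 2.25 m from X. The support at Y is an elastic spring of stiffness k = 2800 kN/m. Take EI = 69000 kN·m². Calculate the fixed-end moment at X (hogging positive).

M_X = 186.7 kN·m

Take the reaction at Y as the redundant and release it; the primary structure is a cantilever fixed at X.
Free-end deflection of the primary structure under the applied loading (downward +):
  UDL 17.5: wL⁴/(8EI) = 2835/EI
  point load 33.5 at a = 2.25: Pa²(3L − a)/(6EI) = 445.2/EI
  δ_0 = 3280/EI
Tip deflection under a unit load at Y: L³/(3EI) = 72/EI.
With EI = 69000 kN·m²: δ_0 = 0.047539 m and δ_{YY} = 0.001043 m/kN.
Compatibility — the spring shortens by R_Y/k under the reaction it provides: δ_0 − R_Y·δ_{YY} = R_Y/k. With 1/k = 0.000357 m/kN, R_Y = δ_0 / (δ_{YY} + 1/k) = 0.047539 / (0.001043 + 0.000357) = 33.94 kN.
Moment equilibrium about X: M_X = Σ(load moments about X) − R_Y·L = 390.4 − 33.94×6 = 186.7 kN·m.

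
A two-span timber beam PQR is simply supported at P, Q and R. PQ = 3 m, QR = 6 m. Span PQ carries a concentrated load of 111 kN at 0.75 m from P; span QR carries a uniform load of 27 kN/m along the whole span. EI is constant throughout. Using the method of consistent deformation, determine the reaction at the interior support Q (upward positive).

R_Q = 155.8 kN

Take M_Q as the redundant. Released structure: two simple spans PQ and QR with a hinge at Q.
Rotations at Q on the released spans (each span's end-slope, ×1/EI):
  span PQ: point load 111 at a = 0.75: Pab(L + a)/(6LEI) = 39.02/EI
  span QR: UDL 27: wL³/(24EI) = 243/EI
  relative rotation θ_0 = (39.02 + 243)/EI = 282/EI
A unit hogging moment at Q produces rotation L₁/(3EI) + L₂/(3EI) = 3/EI.
Compatibility: M_Q·(L₁+L₂)/(3EI) = θ_0, giving M_Q = 94.01 kN·m (hogging).
Span PQ, ΣM about P with M_Q applied at Q: R_Q^{PQ}·3 = 83.25 + 94.01, so R_Q^{PQ} = 59.09 kN and R_P = 111 − 59.09 = 51.91 kN.
Span QR, ΣM about R: R_Q^{QR}·6 = 486 + 94.01, so R_Q^{QR} = 96.67 kN and R_R = 162 − 96.67 = 65.33 kN.
R_Q = 59.09 + 96.67 = 155.8 kN.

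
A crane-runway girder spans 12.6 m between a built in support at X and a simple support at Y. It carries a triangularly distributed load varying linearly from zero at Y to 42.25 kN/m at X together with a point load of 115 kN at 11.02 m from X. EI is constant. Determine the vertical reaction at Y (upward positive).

R_Y = 146.7 kN

Take the reaction at Y as the redundant and release it; the primary structure is a cantilever fixed at X.
Free-end deflection of the primary structure under the applied loading (downward +):
  triangular load, peak 42.25 at the fixed end: w₀L⁴/(30EI) = 35497/EI
  point load 115 at a = 11.02: Pa²(3L − a)/(6EI) = 62333/EI
  δ_0 = 97830/EI
Flexibility coefficient — unit upward force at Y: δ_{YY} = L³/(3EI) = 666.8/EI.
Compatibility at Y: δ_0 − R_Y·δ_{YY} = 0, so R_Y = 97830/666.8 = 146.7 kN.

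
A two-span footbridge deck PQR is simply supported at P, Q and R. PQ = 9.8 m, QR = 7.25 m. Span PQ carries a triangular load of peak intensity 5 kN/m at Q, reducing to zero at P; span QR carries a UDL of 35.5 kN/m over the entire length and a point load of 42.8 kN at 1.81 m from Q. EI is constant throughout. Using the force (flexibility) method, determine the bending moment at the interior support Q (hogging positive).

Insert a hinge at Q; M_Q is the redundant, and each span becomes simply supported.
Rotations at Q on the released spans (each span's end-slope, ×1/EI):
  span PQ: triangular load, peak 5: w₀L³/(45EI) = 104.6/EI
  span QR: UDL 35.5: wL³/(24EI) = 563.7/EI
  span QR: point load 42.8 at a = 1.81: Pab(L + b)/(6LEI) = 122.9/EI
  relative rotation θ_0 = (104.6 + 686.6)/EI = 791.2/EI
A unit hogging moment at Q produces rotation L₁/(3EI) + L₂/(3EI) = 5.683/EI.
Slope continuity at Q: θ_0 = M_Q·5.683/EI, so M_Q = 791.2/5.683 = 139.2 kN·m (hogging).

M_Q = 139.2 kN·m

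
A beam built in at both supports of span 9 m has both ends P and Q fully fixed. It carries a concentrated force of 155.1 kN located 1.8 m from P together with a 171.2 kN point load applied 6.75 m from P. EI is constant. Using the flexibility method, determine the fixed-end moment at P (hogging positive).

Take the two fixed-end moments M_P, M_Q as redundants; the released structure is the simple span PQ.
On the primary (simply-supported) span, the end slopes from the loading are:
  at P: point load 155.1 at a = 1.8: Pab(L + b)/(6LEI) = 603/EI
  at Q: point load 155.1 at a = 1.8: Pab(L + a)/(6LEI) = 402/EI
  at P: point load 171.2 at a = 6.75: Pab(L + b)/(6LEI) = 541.7/EI
  at Q: point load 171.2 at a = 6.75: Pab(L + a)/(6LEI) = 758.4/EI
  θ_P0 = 1145/EI,  θ_Q0 = 1160/EI
Flexibility coefficients: a unit moment at one end gives L/(3EI) there and L/(6EI) at the far end, so f₁₁ = f₂₂ = 3/EI and f₁₂ = f₂₁ = 1.5/EI.
Compatibility — zero rotation at each built-in end:
  3 M_P + 1.5 M_Q = 1145
  1.5 M_P + 3 M_Q = 1160
Solving the pair gives M_P = 250.9 kN·m and M_Q = 261.3 kN·m (hogging).

M_P = 250.9 kN·m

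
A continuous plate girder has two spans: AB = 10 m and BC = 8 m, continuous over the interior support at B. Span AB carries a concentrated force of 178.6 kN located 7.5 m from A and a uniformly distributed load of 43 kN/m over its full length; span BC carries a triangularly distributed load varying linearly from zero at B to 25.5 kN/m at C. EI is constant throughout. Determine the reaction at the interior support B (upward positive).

Take M_B as the redundant. Released structure: two simple spans AB and BC with a hinge at B.
End slopes at the hinge B, treating each span as simply supported:
  span AB: point load 178.6 at a = 7.5: Pab(L + a)/(6LEI) = 976.7/EI
  span AB: UDL 43: wL³/(24EI) = 1792/EI
  span BC: triangular load, peak 25.5: 7w₀L³/(360EI) = 253.9/EI
  relative rotation θ_0 = (2768 + 253.9)/EI = 3022/EI
A unit hogging moment at B produces rotation L₁/(3EI) + L₂/(3EI) = 6/EI.
Slope continuity at B: θ_0 = M_B·6/EI, so M_B = 3022/6 = 503.7 kN·m (hogging).
Span AB, ΣM about A with M_B applied at B: R_B^{AB}·10 = 3490 + 503.7, so R_B^{AB} = 399.3 kN and R_A = 608.6 − 399.3 = 209.3 kN.
Span BC, ΣM about C: R_B^{BC}·8 = 272 + 503.7, so R_B^{BC} = 96.96 kN and R_C = 102 − 96.96 = 5.036 kN.
R_B = 399.3 + 96.96 = 496.3 kN.

R_B = 496.3 kN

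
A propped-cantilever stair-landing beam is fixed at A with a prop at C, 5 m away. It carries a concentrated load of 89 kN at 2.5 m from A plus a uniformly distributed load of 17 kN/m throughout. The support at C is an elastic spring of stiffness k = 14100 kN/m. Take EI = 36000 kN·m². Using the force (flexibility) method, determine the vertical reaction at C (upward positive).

Remove the prop at C; the released (primary) structure is a cantilever built in at A.
Deflection at C on the released cantilever, summing each load's contribution:
  point load 89 at a = 2.5: Pa²(3L − a)/(6EI) = 1159/EI
  UDL 17: wL⁴/(8EI) = 1328/EI
  δ_0 = 2487/EI
Tip deflection under a unit load at C: L³/(3EI) = 41.67/EI.
With EI = 36000 kN·m²: δ_0 = 0.069083 m and δ_{CC} = 0.001157 m/kN.
Compatibility — the spring shortens by R_C/k under the reaction it provides: δ_0 − R_C·δ_{CC} = R_C/k. With 1/k = 0.000071 m/kN, R_C = δ_0 / (δ_{CC} + 1/k) = 0.069083 / (0.001157 + 0.000071) = 56.24 kN.

R_C = 56.24 kN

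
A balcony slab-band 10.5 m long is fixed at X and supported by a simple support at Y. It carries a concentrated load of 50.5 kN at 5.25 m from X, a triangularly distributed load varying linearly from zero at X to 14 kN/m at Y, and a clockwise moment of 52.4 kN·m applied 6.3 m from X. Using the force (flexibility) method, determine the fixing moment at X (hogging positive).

Release the roller at Y. Primary structure: cantilever fixed at X.
Free-end deflection of the primary structure under the applied loading (downward +):
  point load 50.5 at a = 5.25: Pa²(3L − a)/(6EI) = 6090/EI
  triangular load, peak 14 at the free end: 11w₀L⁴/(120EI) = 15599/EI
  clockwise couple 52.4 at a = 6.3: M₀a(2L − a)/(2EI) = 2426/EI
  δ_0 = 24115/EI
Flexibility coefficient — unit upward force at Y: δ_{YY} = L³/(3EI) = 385.9/EI.
Compatibility at Y: δ_0 − R_Y·δ_{YY} = 0, so R_Y = 24115/385.9 = 62.49 kN.
Moment equilibrium about X: M_X = Σ(load moments about X) − R_Y·L = 832 − 62.49×10.5 = 175.8 kN·m.

M_X = 175.8 kN·m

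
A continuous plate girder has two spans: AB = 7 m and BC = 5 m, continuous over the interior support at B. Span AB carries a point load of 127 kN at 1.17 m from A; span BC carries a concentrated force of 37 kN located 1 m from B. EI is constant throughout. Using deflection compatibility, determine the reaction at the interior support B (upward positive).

R_B = 69.08 kN

Release continuity at B by inserting a hinge; the redundant is the internal moment M_B. The primary structure is two simply-supported spans AB and BC.
Rotations at B on the released spans (each span's end-slope, ×1/EI):
  span AB: point load 127 at a = 1.17: Pab(L + a)/(6LEI) = 168.5/EI
  span BC: point load 37 at a = 1: Pab(L + b)/(6LEI) = 44.4/EI
  relative rotation θ_0 = (168.5 + 44.4)/EI = 212.9/EI
A unit hogging moment at B produces rotation L₁/(3EI) + L₂/(3EI) = 4/EI.
Slope continuity at B: θ_0 = M_B·4/EI, so M_B = 212.9/4 = 53.23 kN·m (hogging).
Span AB, ΣM about A with M_B applied at B: R_B^{AB}·7 = 148.6 + 53.23, so R_B^{AB} = 28.83 kN and R_A = 127 − 28.83 = 98.17 kN.
Span BC, ΣM about C: R_B^{BC}·5 = 148 + 53.23, so R_B^{BC} = 40.25 kN and R_C = 37 − 40.25 = -3.246 kN.
R_B = 28.83 + 40.25 = 69.08 kN.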